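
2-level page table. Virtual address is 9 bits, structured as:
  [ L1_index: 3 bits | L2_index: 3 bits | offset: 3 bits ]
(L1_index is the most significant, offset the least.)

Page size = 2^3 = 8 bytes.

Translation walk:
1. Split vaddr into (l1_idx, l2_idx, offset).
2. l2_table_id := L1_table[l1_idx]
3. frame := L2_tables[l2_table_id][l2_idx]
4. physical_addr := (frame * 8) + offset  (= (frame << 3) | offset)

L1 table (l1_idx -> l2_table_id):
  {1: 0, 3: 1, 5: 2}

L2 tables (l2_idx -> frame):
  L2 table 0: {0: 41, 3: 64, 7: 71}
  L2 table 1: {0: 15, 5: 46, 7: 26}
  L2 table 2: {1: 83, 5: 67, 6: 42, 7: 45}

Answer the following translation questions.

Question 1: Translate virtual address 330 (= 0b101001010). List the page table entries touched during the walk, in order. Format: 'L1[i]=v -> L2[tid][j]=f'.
Answer: L1[5]=2 -> L2[2][1]=83

Derivation:
vaddr = 330 = 0b101001010
Split: l1_idx=5, l2_idx=1, offset=2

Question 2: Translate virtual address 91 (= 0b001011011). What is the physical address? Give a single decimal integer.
Answer: 515

Derivation:
vaddr = 91 = 0b001011011
Split: l1_idx=1, l2_idx=3, offset=3
L1[1] = 0
L2[0][3] = 64
paddr = 64 * 8 + 3 = 515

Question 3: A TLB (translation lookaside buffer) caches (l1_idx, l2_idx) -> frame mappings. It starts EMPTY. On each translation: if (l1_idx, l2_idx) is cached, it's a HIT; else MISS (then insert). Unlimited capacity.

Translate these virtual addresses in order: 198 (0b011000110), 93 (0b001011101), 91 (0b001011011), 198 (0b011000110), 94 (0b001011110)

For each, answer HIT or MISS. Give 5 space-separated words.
Answer: MISS MISS HIT HIT HIT

Derivation:
vaddr=198: (3,0) not in TLB -> MISS, insert
vaddr=93: (1,3) not in TLB -> MISS, insert
vaddr=91: (1,3) in TLB -> HIT
vaddr=198: (3,0) in TLB -> HIT
vaddr=94: (1,3) in TLB -> HIT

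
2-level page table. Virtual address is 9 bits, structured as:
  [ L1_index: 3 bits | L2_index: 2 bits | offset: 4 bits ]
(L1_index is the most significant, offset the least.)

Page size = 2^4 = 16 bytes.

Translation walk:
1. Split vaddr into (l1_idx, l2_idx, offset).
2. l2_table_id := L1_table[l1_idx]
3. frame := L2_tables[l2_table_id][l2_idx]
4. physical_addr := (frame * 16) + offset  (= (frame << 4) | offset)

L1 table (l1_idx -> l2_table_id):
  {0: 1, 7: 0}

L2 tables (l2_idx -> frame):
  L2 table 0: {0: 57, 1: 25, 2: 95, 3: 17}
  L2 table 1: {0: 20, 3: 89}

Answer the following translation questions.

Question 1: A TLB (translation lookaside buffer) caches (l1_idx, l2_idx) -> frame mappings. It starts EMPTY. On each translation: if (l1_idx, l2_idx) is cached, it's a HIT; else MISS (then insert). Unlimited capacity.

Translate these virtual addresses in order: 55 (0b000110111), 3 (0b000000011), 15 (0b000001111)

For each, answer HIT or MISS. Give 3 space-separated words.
vaddr=55: (0,3) not in TLB -> MISS, insert
vaddr=3: (0,0) not in TLB -> MISS, insert
vaddr=15: (0,0) in TLB -> HIT

Answer: MISS MISS HIT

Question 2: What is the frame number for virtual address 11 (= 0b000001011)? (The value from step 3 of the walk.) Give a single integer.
vaddr = 11: l1_idx=0, l2_idx=0
L1[0] = 1; L2[1][0] = 20

Answer: 20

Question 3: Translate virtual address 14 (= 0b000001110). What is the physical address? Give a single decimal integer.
vaddr = 14 = 0b000001110
Split: l1_idx=0, l2_idx=0, offset=14
L1[0] = 1
L2[1][0] = 20
paddr = 20 * 16 + 14 = 334

Answer: 334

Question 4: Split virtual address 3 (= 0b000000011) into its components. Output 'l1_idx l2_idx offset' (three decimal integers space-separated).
vaddr = 3 = 0b000000011
  top 3 bits -> l1_idx = 0
  next 2 bits -> l2_idx = 0
  bottom 4 bits -> offset = 3

Answer: 0 0 3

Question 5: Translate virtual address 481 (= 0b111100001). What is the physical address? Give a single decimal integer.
Answer: 1521

Derivation:
vaddr = 481 = 0b111100001
Split: l1_idx=7, l2_idx=2, offset=1
L1[7] = 0
L2[0][2] = 95
paddr = 95 * 16 + 1 = 1521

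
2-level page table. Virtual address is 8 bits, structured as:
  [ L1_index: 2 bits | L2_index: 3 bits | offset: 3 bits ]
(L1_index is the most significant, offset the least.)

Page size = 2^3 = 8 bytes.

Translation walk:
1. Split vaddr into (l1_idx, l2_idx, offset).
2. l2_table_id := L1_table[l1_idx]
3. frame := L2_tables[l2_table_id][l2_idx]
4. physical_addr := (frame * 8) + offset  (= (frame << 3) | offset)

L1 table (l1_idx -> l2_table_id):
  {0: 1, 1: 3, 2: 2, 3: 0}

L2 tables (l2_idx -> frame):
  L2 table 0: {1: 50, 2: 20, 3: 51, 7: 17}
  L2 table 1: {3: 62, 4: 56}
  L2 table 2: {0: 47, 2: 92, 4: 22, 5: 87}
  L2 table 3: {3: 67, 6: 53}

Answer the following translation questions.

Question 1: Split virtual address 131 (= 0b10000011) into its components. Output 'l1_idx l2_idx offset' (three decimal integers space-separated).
vaddr = 131 = 0b10000011
  top 2 bits -> l1_idx = 2
  next 3 bits -> l2_idx = 0
  bottom 3 bits -> offset = 3

Answer: 2 0 3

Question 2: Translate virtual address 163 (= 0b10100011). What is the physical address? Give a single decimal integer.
Answer: 179

Derivation:
vaddr = 163 = 0b10100011
Split: l1_idx=2, l2_idx=4, offset=3
L1[2] = 2
L2[2][4] = 22
paddr = 22 * 8 + 3 = 179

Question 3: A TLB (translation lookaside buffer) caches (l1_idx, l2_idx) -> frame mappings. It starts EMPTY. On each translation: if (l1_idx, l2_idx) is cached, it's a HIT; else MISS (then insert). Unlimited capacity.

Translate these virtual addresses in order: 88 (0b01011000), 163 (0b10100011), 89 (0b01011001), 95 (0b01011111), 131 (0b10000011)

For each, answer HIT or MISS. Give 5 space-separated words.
vaddr=88: (1,3) not in TLB -> MISS, insert
vaddr=163: (2,4) not in TLB -> MISS, insert
vaddr=89: (1,3) in TLB -> HIT
vaddr=95: (1,3) in TLB -> HIT
vaddr=131: (2,0) not in TLB -> MISS, insert

Answer: MISS MISS HIT HIT MISS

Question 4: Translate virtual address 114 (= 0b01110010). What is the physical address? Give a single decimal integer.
vaddr = 114 = 0b01110010
Split: l1_idx=1, l2_idx=6, offset=2
L1[1] = 3
L2[3][6] = 53
paddr = 53 * 8 + 2 = 426

Answer: 426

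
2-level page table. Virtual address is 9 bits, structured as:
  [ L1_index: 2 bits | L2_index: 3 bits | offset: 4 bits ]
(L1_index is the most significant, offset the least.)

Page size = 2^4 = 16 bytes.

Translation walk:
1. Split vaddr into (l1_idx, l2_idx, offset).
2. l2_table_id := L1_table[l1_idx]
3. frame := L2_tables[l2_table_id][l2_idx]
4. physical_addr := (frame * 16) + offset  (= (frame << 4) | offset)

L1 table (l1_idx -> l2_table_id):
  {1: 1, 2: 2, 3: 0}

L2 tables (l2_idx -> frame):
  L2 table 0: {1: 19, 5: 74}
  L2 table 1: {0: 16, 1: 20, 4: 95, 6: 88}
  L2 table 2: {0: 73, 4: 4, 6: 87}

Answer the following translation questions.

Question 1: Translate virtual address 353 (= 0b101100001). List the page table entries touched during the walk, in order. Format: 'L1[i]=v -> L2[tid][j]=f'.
vaddr = 353 = 0b101100001
Split: l1_idx=2, l2_idx=6, offset=1

Answer: L1[2]=2 -> L2[2][6]=87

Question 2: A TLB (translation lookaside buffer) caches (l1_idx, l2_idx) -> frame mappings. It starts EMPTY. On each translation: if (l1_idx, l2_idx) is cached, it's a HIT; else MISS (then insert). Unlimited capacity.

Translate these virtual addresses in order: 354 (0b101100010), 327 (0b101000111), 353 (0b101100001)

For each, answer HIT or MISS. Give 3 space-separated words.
Answer: MISS MISS HIT

Derivation:
vaddr=354: (2,6) not in TLB -> MISS, insert
vaddr=327: (2,4) not in TLB -> MISS, insert
vaddr=353: (2,6) in TLB -> HIT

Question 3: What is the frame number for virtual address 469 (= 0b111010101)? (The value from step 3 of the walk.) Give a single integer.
Answer: 74

Derivation:
vaddr = 469: l1_idx=3, l2_idx=5
L1[3] = 0; L2[0][5] = 74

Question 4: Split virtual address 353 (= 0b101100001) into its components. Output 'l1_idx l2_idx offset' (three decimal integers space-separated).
Answer: 2 6 1

Derivation:
vaddr = 353 = 0b101100001
  top 2 bits -> l1_idx = 2
  next 3 bits -> l2_idx = 6
  bottom 4 bits -> offset = 1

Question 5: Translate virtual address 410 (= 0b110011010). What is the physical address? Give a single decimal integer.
vaddr = 410 = 0b110011010
Split: l1_idx=3, l2_idx=1, offset=10
L1[3] = 0
L2[0][1] = 19
paddr = 19 * 16 + 10 = 314

Answer: 314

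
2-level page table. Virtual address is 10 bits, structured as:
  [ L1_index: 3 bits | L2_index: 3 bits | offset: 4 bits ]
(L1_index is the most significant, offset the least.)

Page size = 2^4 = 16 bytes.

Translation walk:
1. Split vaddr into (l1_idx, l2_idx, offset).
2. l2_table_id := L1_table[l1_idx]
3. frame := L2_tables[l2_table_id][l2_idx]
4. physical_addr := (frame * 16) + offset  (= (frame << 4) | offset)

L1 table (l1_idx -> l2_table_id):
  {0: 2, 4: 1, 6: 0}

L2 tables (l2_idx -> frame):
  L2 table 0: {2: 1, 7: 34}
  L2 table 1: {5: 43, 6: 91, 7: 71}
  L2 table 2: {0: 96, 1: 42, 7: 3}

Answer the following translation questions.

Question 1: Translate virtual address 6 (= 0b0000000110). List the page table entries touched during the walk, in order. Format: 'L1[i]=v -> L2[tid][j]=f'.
vaddr = 6 = 0b0000000110
Split: l1_idx=0, l2_idx=0, offset=6

Answer: L1[0]=2 -> L2[2][0]=96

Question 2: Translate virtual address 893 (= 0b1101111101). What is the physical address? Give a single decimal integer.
Answer: 557

Derivation:
vaddr = 893 = 0b1101111101
Split: l1_idx=6, l2_idx=7, offset=13
L1[6] = 0
L2[0][7] = 34
paddr = 34 * 16 + 13 = 557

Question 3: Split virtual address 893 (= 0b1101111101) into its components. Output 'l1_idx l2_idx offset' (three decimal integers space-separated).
Answer: 6 7 13

Derivation:
vaddr = 893 = 0b1101111101
  top 3 bits -> l1_idx = 6
  next 3 bits -> l2_idx = 7
  bottom 4 bits -> offset = 13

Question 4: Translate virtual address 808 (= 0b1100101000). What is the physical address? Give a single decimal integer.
Answer: 24

Derivation:
vaddr = 808 = 0b1100101000
Split: l1_idx=6, l2_idx=2, offset=8
L1[6] = 0
L2[0][2] = 1
paddr = 1 * 16 + 8 = 24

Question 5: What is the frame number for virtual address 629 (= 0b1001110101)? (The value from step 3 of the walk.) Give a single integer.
Answer: 71

Derivation:
vaddr = 629: l1_idx=4, l2_idx=7
L1[4] = 1; L2[1][7] = 71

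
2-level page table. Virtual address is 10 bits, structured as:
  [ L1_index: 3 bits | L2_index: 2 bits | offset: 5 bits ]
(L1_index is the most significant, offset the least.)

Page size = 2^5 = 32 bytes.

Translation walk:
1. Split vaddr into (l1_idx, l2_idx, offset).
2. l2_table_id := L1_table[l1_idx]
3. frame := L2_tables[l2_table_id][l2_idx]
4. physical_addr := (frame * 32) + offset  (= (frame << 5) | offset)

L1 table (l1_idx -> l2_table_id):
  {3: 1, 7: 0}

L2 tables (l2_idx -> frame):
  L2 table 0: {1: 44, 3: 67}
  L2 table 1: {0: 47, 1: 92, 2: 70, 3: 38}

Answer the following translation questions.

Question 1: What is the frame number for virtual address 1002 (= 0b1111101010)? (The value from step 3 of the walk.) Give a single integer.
Answer: 67

Derivation:
vaddr = 1002: l1_idx=7, l2_idx=3
L1[7] = 0; L2[0][3] = 67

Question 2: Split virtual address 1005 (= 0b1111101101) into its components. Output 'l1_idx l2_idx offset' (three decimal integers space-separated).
Answer: 7 3 13

Derivation:
vaddr = 1005 = 0b1111101101
  top 3 bits -> l1_idx = 7
  next 2 bits -> l2_idx = 3
  bottom 5 bits -> offset = 13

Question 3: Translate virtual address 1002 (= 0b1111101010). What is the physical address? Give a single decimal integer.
vaddr = 1002 = 0b1111101010
Split: l1_idx=7, l2_idx=3, offset=10
L1[7] = 0
L2[0][3] = 67
paddr = 67 * 32 + 10 = 2154

Answer: 2154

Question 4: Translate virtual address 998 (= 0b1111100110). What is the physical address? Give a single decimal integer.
Answer: 2150

Derivation:
vaddr = 998 = 0b1111100110
Split: l1_idx=7, l2_idx=3, offset=6
L1[7] = 0
L2[0][3] = 67
paddr = 67 * 32 + 6 = 2150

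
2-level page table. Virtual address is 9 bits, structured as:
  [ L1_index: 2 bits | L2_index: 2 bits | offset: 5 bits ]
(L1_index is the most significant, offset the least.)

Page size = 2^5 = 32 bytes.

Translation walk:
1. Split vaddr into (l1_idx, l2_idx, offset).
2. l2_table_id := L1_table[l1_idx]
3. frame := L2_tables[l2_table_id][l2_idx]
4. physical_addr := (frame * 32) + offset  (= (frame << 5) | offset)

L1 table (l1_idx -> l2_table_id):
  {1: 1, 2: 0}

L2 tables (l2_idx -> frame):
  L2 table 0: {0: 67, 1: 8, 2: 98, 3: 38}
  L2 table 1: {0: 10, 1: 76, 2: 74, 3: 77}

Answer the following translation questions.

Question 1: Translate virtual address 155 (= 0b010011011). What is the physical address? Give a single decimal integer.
vaddr = 155 = 0b010011011
Split: l1_idx=1, l2_idx=0, offset=27
L1[1] = 1
L2[1][0] = 10
paddr = 10 * 32 + 27 = 347

Answer: 347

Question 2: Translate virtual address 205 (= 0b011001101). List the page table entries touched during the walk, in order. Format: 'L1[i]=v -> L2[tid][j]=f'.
Answer: L1[1]=1 -> L2[1][2]=74

Derivation:
vaddr = 205 = 0b011001101
Split: l1_idx=1, l2_idx=2, offset=13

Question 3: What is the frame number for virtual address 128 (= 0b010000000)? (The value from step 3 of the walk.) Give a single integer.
vaddr = 128: l1_idx=1, l2_idx=0
L1[1] = 1; L2[1][0] = 10

Answer: 10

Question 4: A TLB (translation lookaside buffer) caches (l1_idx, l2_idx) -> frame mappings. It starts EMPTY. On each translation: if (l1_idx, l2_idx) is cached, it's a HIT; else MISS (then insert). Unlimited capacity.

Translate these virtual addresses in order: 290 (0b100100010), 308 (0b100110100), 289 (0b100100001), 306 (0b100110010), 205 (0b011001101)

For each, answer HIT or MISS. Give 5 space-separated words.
Answer: MISS HIT HIT HIT MISS

Derivation:
vaddr=290: (2,1) not in TLB -> MISS, insert
vaddr=308: (2,1) in TLB -> HIT
vaddr=289: (2,1) in TLB -> HIT
vaddr=306: (2,1) in TLB -> HIT
vaddr=205: (1,2) not in TLB -> MISS, insert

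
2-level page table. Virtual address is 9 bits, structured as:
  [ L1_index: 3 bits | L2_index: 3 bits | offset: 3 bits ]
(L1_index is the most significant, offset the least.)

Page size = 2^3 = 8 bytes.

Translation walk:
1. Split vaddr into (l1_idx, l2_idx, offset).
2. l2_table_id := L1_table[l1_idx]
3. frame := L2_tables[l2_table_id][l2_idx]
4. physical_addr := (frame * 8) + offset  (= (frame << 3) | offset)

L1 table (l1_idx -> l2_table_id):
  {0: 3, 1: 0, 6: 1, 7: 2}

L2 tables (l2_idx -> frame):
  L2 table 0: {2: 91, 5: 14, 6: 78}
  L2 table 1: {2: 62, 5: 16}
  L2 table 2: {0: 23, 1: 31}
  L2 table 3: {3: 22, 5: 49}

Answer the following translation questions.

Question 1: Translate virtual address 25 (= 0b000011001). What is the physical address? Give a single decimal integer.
vaddr = 25 = 0b000011001
Split: l1_idx=0, l2_idx=3, offset=1
L1[0] = 3
L2[3][3] = 22
paddr = 22 * 8 + 1 = 177

Answer: 177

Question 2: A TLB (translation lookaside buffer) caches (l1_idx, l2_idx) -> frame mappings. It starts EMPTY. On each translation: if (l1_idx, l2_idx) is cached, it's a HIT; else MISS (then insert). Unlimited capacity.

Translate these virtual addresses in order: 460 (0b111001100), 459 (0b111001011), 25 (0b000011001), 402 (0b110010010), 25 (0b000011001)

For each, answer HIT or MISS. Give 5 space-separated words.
vaddr=460: (7,1) not in TLB -> MISS, insert
vaddr=459: (7,1) in TLB -> HIT
vaddr=25: (0,3) not in TLB -> MISS, insert
vaddr=402: (6,2) not in TLB -> MISS, insert
vaddr=25: (0,3) in TLB -> HIT

Answer: MISS HIT MISS MISS HIT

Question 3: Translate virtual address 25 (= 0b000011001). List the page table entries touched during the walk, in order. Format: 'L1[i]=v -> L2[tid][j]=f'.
vaddr = 25 = 0b000011001
Split: l1_idx=0, l2_idx=3, offset=1

Answer: L1[0]=3 -> L2[3][3]=22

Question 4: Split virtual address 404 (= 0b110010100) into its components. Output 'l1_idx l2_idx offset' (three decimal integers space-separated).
Answer: 6 2 4

Derivation:
vaddr = 404 = 0b110010100
  top 3 bits -> l1_idx = 6
  next 3 bits -> l2_idx = 2
  bottom 3 bits -> offset = 4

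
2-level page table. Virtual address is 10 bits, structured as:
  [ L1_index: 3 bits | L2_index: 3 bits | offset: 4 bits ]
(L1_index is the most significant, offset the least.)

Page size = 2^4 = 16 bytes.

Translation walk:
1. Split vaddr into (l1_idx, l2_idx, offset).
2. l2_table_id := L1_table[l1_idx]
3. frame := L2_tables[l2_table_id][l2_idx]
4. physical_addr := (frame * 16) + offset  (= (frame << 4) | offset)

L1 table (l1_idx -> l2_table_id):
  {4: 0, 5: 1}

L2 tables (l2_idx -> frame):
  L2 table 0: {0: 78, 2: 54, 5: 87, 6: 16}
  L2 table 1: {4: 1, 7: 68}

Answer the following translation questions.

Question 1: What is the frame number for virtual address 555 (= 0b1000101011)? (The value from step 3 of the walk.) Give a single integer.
Answer: 54

Derivation:
vaddr = 555: l1_idx=4, l2_idx=2
L1[4] = 0; L2[0][2] = 54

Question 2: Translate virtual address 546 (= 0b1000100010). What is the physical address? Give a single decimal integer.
vaddr = 546 = 0b1000100010
Split: l1_idx=4, l2_idx=2, offset=2
L1[4] = 0
L2[0][2] = 54
paddr = 54 * 16 + 2 = 866

Answer: 866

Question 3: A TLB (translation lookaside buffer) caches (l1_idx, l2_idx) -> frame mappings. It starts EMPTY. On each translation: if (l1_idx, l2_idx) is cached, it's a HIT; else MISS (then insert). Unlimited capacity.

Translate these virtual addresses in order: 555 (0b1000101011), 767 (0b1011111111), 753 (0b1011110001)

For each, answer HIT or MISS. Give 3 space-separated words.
vaddr=555: (4,2) not in TLB -> MISS, insert
vaddr=767: (5,7) not in TLB -> MISS, insert
vaddr=753: (5,7) in TLB -> HIT

Answer: MISS MISS HIT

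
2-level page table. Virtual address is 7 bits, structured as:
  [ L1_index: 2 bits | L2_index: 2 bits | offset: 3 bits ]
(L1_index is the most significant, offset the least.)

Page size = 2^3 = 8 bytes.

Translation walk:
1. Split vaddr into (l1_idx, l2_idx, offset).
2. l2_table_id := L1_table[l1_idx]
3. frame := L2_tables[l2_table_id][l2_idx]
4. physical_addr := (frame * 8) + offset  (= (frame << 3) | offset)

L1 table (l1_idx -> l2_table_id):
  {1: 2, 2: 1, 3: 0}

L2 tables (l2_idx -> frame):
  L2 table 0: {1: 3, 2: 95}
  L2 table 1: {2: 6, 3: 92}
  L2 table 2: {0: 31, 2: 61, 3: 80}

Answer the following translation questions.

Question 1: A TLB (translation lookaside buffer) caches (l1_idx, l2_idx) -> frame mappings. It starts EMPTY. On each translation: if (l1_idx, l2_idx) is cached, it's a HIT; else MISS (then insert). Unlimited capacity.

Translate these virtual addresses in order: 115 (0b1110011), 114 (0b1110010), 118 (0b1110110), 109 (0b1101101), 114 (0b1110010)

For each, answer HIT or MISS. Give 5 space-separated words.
Answer: MISS HIT HIT MISS HIT

Derivation:
vaddr=115: (3,2) not in TLB -> MISS, insert
vaddr=114: (3,2) in TLB -> HIT
vaddr=118: (3,2) in TLB -> HIT
vaddr=109: (3,1) not in TLB -> MISS, insert
vaddr=114: (3,2) in TLB -> HIT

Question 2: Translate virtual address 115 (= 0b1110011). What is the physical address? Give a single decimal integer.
Answer: 763

Derivation:
vaddr = 115 = 0b1110011
Split: l1_idx=3, l2_idx=2, offset=3
L1[3] = 0
L2[0][2] = 95
paddr = 95 * 8 + 3 = 763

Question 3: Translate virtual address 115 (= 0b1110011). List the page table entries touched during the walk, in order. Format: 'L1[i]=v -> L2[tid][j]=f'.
vaddr = 115 = 0b1110011
Split: l1_idx=3, l2_idx=2, offset=3

Answer: L1[3]=0 -> L2[0][2]=95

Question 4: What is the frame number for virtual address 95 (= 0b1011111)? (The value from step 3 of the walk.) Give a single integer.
Answer: 92

Derivation:
vaddr = 95: l1_idx=2, l2_idx=3
L1[2] = 1; L2[1][3] = 92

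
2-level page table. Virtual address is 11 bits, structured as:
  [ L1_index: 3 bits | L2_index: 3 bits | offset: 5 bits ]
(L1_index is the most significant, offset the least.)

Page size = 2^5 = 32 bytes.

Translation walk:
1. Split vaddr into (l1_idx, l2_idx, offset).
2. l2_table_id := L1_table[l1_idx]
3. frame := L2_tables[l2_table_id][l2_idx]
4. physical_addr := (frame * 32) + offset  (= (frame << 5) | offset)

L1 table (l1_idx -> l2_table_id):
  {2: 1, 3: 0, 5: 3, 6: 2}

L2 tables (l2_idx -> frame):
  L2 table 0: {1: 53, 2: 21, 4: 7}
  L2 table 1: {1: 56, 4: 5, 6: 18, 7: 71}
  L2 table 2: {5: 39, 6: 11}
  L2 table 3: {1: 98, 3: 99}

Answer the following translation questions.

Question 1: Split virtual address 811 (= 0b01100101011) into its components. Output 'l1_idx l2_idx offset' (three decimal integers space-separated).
Answer: 3 1 11

Derivation:
vaddr = 811 = 0b01100101011
  top 3 bits -> l1_idx = 3
  next 3 bits -> l2_idx = 1
  bottom 5 bits -> offset = 11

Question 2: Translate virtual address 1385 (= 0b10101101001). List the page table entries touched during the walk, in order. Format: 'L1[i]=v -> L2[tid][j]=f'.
Answer: L1[5]=3 -> L2[3][3]=99

Derivation:
vaddr = 1385 = 0b10101101001
Split: l1_idx=5, l2_idx=3, offset=9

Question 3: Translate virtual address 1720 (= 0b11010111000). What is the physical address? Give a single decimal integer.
vaddr = 1720 = 0b11010111000
Split: l1_idx=6, l2_idx=5, offset=24
L1[6] = 2
L2[2][5] = 39
paddr = 39 * 32 + 24 = 1272

Answer: 1272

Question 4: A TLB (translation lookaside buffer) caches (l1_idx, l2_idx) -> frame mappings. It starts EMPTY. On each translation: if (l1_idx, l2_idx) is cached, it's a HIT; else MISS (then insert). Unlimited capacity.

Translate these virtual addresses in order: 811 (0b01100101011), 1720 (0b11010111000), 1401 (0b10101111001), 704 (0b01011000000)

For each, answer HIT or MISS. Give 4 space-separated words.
vaddr=811: (3,1) not in TLB -> MISS, insert
vaddr=1720: (6,5) not in TLB -> MISS, insert
vaddr=1401: (5,3) not in TLB -> MISS, insert
vaddr=704: (2,6) not in TLB -> MISS, insert

Answer: MISS MISS MISS MISS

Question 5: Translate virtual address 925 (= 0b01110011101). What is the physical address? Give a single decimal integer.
Answer: 253

Derivation:
vaddr = 925 = 0b01110011101
Split: l1_idx=3, l2_idx=4, offset=29
L1[3] = 0
L2[0][4] = 7
paddr = 7 * 32 + 29 = 253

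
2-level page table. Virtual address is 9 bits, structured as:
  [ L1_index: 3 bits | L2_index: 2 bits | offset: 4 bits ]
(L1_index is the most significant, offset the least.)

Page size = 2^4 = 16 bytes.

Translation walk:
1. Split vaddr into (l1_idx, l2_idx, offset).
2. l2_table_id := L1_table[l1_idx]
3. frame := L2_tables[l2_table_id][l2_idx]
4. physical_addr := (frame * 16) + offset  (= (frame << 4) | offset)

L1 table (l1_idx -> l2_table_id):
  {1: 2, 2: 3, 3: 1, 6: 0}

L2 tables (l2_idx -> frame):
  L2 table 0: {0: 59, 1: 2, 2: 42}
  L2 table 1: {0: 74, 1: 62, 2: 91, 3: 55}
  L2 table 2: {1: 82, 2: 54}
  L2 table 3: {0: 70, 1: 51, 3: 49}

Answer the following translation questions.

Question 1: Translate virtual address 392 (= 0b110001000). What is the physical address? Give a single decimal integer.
vaddr = 392 = 0b110001000
Split: l1_idx=6, l2_idx=0, offset=8
L1[6] = 0
L2[0][0] = 59
paddr = 59 * 16 + 8 = 952

Answer: 952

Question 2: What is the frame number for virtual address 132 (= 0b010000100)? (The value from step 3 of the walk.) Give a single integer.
Answer: 70

Derivation:
vaddr = 132: l1_idx=2, l2_idx=0
L1[2] = 3; L2[3][0] = 70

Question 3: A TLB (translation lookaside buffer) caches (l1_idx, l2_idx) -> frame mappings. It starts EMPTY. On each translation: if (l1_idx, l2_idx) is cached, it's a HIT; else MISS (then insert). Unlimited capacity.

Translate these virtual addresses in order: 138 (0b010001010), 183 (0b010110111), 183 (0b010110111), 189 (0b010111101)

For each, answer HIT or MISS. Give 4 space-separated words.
Answer: MISS MISS HIT HIT

Derivation:
vaddr=138: (2,0) not in TLB -> MISS, insert
vaddr=183: (2,3) not in TLB -> MISS, insert
vaddr=183: (2,3) in TLB -> HIT
vaddr=189: (2,3) in TLB -> HIT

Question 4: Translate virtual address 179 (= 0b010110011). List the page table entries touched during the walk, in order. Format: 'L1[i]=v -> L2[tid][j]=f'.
Answer: L1[2]=3 -> L2[3][3]=49

Derivation:
vaddr = 179 = 0b010110011
Split: l1_idx=2, l2_idx=3, offset=3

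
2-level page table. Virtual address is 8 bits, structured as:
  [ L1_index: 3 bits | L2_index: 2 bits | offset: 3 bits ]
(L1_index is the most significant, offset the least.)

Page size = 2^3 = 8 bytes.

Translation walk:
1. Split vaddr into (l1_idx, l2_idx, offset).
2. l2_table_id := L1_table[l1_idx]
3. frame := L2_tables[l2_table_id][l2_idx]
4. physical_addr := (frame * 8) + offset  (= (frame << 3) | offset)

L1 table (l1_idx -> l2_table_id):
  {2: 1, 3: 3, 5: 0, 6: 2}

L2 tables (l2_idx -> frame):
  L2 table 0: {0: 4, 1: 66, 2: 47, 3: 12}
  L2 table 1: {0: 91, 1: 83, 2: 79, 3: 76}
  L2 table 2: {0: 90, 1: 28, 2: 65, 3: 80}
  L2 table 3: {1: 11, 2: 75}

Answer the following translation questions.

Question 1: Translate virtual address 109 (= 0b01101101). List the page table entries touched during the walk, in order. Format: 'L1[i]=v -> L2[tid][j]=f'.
Answer: L1[3]=3 -> L2[3][1]=11

Derivation:
vaddr = 109 = 0b01101101
Split: l1_idx=3, l2_idx=1, offset=5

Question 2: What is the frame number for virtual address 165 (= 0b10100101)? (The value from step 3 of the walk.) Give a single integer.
vaddr = 165: l1_idx=5, l2_idx=0
L1[5] = 0; L2[0][0] = 4

Answer: 4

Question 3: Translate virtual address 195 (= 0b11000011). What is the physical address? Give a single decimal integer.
vaddr = 195 = 0b11000011
Split: l1_idx=6, l2_idx=0, offset=3
L1[6] = 2
L2[2][0] = 90
paddr = 90 * 8 + 3 = 723

Answer: 723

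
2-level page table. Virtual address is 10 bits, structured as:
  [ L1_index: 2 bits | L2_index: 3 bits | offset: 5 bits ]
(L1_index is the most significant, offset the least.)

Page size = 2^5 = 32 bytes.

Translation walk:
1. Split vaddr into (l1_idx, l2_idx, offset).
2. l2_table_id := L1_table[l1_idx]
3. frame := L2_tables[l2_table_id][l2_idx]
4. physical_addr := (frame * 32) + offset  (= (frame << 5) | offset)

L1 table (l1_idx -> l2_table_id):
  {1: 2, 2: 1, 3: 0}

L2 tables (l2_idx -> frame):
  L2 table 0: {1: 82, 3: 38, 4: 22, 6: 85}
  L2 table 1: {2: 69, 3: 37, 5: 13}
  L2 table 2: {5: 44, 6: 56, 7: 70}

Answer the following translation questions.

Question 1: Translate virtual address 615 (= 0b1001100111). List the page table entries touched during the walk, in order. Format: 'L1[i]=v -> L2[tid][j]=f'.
Answer: L1[2]=1 -> L2[1][3]=37

Derivation:
vaddr = 615 = 0b1001100111
Split: l1_idx=2, l2_idx=3, offset=7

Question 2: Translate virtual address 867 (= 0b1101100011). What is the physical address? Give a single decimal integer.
Answer: 1219

Derivation:
vaddr = 867 = 0b1101100011
Split: l1_idx=3, l2_idx=3, offset=3
L1[3] = 0
L2[0][3] = 38
paddr = 38 * 32 + 3 = 1219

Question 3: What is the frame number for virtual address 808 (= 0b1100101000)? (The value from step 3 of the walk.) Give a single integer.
Answer: 82

Derivation:
vaddr = 808: l1_idx=3, l2_idx=1
L1[3] = 0; L2[0][1] = 82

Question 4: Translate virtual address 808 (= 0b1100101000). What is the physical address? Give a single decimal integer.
Answer: 2632

Derivation:
vaddr = 808 = 0b1100101000
Split: l1_idx=3, l2_idx=1, offset=8
L1[3] = 0
L2[0][1] = 82
paddr = 82 * 32 + 8 = 2632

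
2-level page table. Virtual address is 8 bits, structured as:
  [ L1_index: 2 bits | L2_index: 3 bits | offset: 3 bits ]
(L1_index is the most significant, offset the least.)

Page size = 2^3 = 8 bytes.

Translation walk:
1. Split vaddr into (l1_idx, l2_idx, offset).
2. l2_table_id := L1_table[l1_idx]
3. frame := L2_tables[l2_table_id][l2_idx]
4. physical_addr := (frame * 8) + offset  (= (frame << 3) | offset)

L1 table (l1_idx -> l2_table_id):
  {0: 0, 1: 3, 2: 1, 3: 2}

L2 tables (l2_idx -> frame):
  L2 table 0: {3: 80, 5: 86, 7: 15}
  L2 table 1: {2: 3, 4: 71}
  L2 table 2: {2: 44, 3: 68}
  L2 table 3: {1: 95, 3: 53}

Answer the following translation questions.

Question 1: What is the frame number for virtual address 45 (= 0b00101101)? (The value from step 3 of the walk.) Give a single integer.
Answer: 86

Derivation:
vaddr = 45: l1_idx=0, l2_idx=5
L1[0] = 0; L2[0][5] = 86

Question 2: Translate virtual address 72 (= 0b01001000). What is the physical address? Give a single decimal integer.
Answer: 760

Derivation:
vaddr = 72 = 0b01001000
Split: l1_idx=1, l2_idx=1, offset=0
L1[1] = 3
L2[3][1] = 95
paddr = 95 * 8 + 0 = 760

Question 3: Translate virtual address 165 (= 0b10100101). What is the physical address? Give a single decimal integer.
vaddr = 165 = 0b10100101
Split: l1_idx=2, l2_idx=4, offset=5
L1[2] = 1
L2[1][4] = 71
paddr = 71 * 8 + 5 = 573

Answer: 573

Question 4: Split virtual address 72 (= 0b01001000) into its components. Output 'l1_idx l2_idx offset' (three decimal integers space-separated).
vaddr = 72 = 0b01001000
  top 2 bits -> l1_idx = 1
  next 3 bits -> l2_idx = 1
  bottom 3 bits -> offset = 0

Answer: 1 1 0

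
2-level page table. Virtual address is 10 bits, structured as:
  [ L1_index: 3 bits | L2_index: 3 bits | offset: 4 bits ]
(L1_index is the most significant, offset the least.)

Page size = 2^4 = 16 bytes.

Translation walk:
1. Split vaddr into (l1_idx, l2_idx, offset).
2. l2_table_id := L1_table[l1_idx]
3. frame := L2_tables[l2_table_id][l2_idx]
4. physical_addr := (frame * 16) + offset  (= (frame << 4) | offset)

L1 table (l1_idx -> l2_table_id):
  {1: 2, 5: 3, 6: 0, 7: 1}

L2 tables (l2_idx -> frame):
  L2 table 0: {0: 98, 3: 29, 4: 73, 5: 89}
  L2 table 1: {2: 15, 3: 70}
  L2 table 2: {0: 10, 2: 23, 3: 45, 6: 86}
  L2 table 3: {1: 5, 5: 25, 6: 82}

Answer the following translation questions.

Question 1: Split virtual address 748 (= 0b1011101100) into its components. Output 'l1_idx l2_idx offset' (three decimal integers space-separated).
vaddr = 748 = 0b1011101100
  top 3 bits -> l1_idx = 5
  next 3 bits -> l2_idx = 6
  bottom 4 bits -> offset = 12

Answer: 5 6 12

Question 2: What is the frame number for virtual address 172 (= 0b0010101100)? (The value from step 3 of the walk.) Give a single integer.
vaddr = 172: l1_idx=1, l2_idx=2
L1[1] = 2; L2[2][2] = 23

Answer: 23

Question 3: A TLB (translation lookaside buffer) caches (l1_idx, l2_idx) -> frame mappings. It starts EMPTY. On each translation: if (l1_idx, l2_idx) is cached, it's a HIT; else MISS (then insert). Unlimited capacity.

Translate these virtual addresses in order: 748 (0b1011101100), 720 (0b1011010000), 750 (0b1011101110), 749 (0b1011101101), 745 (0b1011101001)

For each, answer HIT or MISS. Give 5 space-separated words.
vaddr=748: (5,6) not in TLB -> MISS, insert
vaddr=720: (5,5) not in TLB -> MISS, insert
vaddr=750: (5,6) in TLB -> HIT
vaddr=749: (5,6) in TLB -> HIT
vaddr=745: (5,6) in TLB -> HIT

Answer: MISS MISS HIT HIT HIT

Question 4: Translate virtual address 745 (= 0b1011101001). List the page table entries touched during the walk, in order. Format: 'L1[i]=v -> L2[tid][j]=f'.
vaddr = 745 = 0b1011101001
Split: l1_idx=5, l2_idx=6, offset=9

Answer: L1[5]=3 -> L2[3][6]=82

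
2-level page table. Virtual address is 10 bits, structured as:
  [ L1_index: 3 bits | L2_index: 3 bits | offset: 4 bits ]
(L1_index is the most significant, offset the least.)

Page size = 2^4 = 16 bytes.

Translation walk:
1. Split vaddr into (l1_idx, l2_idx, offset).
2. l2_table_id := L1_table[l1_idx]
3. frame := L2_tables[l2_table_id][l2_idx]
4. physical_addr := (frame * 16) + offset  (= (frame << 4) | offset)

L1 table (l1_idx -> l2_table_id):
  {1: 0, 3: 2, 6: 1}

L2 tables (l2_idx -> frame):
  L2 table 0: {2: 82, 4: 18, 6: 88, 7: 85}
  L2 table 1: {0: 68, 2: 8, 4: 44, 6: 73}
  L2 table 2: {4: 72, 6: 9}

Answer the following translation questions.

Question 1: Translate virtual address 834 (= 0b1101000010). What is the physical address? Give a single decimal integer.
vaddr = 834 = 0b1101000010
Split: l1_idx=6, l2_idx=4, offset=2
L1[6] = 1
L2[1][4] = 44
paddr = 44 * 16 + 2 = 706

Answer: 706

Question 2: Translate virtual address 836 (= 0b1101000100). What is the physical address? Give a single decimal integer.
vaddr = 836 = 0b1101000100
Split: l1_idx=6, l2_idx=4, offset=4
L1[6] = 1
L2[1][4] = 44
paddr = 44 * 16 + 4 = 708

Answer: 708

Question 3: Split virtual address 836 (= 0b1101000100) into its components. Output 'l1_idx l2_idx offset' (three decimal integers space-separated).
vaddr = 836 = 0b1101000100
  top 3 bits -> l1_idx = 6
  next 3 bits -> l2_idx = 4
  bottom 4 bits -> offset = 4

Answer: 6 4 4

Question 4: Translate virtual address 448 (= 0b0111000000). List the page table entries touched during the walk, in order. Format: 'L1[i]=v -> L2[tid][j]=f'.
vaddr = 448 = 0b0111000000
Split: l1_idx=3, l2_idx=4, offset=0

Answer: L1[3]=2 -> L2[2][4]=72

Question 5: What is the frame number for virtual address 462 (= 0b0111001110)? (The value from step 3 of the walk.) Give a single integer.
vaddr = 462: l1_idx=3, l2_idx=4
L1[3] = 2; L2[2][4] = 72

Answer: 72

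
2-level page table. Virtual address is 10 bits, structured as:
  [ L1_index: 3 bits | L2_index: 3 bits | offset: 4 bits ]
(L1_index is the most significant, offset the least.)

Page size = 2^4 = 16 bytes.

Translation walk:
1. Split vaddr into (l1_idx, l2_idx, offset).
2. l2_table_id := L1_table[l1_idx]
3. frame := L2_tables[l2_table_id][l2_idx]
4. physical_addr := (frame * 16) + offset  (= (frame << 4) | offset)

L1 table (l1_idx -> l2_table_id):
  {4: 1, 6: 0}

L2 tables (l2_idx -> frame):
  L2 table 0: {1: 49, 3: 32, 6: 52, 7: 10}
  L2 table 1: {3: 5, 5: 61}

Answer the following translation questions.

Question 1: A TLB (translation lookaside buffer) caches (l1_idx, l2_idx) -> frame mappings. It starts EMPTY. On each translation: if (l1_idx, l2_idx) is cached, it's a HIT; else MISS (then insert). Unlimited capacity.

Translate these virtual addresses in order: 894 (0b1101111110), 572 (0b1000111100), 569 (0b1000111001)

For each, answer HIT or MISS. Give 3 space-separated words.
vaddr=894: (6,7) not in TLB -> MISS, insert
vaddr=572: (4,3) not in TLB -> MISS, insert
vaddr=569: (4,3) in TLB -> HIT

Answer: MISS MISS HIT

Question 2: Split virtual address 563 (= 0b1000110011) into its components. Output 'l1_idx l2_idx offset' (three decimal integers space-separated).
Answer: 4 3 3

Derivation:
vaddr = 563 = 0b1000110011
  top 3 bits -> l1_idx = 4
  next 3 bits -> l2_idx = 3
  bottom 4 bits -> offset = 3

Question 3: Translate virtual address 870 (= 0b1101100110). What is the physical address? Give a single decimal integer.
Answer: 838

Derivation:
vaddr = 870 = 0b1101100110
Split: l1_idx=6, l2_idx=6, offset=6
L1[6] = 0
L2[0][6] = 52
paddr = 52 * 16 + 6 = 838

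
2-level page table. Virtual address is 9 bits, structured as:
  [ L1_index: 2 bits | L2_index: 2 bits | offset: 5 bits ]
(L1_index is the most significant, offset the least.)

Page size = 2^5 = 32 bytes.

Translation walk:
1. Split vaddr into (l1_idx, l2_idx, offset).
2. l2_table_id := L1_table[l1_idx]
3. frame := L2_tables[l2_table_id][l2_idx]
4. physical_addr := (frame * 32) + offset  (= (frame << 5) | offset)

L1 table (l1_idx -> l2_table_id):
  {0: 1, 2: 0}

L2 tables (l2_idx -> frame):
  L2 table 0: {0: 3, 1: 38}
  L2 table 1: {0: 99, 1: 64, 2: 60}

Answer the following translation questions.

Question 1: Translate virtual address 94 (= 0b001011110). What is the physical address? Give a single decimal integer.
Answer: 1950

Derivation:
vaddr = 94 = 0b001011110
Split: l1_idx=0, l2_idx=2, offset=30
L1[0] = 1
L2[1][2] = 60
paddr = 60 * 32 + 30 = 1950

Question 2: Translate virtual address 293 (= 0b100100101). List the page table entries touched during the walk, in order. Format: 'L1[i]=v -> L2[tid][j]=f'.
vaddr = 293 = 0b100100101
Split: l1_idx=2, l2_idx=1, offset=5

Answer: L1[2]=0 -> L2[0][1]=38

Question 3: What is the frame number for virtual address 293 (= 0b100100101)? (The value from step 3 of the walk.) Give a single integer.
Answer: 38

Derivation:
vaddr = 293: l1_idx=2, l2_idx=1
L1[2] = 0; L2[0][1] = 38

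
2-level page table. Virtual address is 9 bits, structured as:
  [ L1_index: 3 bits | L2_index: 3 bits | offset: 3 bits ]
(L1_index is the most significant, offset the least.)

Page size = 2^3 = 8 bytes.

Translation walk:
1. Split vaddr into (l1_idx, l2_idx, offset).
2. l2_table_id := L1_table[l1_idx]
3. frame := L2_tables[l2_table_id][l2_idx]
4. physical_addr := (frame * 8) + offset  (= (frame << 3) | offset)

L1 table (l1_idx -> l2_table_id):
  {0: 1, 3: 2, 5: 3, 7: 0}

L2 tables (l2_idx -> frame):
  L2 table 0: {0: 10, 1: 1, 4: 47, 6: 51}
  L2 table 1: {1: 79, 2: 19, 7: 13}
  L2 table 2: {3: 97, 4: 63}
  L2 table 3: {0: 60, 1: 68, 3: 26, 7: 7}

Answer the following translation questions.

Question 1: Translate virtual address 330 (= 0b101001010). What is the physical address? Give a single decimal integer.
Answer: 546

Derivation:
vaddr = 330 = 0b101001010
Split: l1_idx=5, l2_idx=1, offset=2
L1[5] = 3
L2[3][1] = 68
paddr = 68 * 8 + 2 = 546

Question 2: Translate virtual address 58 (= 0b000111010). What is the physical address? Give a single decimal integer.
vaddr = 58 = 0b000111010
Split: l1_idx=0, l2_idx=7, offset=2
L1[0] = 1
L2[1][7] = 13
paddr = 13 * 8 + 2 = 106

Answer: 106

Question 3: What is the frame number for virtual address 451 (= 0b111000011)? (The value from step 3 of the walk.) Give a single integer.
vaddr = 451: l1_idx=7, l2_idx=0
L1[7] = 0; L2[0][0] = 10

Answer: 10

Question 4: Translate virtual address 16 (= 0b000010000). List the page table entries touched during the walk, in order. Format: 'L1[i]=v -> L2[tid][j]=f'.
Answer: L1[0]=1 -> L2[1][2]=19

Derivation:
vaddr = 16 = 0b000010000
Split: l1_idx=0, l2_idx=2, offset=0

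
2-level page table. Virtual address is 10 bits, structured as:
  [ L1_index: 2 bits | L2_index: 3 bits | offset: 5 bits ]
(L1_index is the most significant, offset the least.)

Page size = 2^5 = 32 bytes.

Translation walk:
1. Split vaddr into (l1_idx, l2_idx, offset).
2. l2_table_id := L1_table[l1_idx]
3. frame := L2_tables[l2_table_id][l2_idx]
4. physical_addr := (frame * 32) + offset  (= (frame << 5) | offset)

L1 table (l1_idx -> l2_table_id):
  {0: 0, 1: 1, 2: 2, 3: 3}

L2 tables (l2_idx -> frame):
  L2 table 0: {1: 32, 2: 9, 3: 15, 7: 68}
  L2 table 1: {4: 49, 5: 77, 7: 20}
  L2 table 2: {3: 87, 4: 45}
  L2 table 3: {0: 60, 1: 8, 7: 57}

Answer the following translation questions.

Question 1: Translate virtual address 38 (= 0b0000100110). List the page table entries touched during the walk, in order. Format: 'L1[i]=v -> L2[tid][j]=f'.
Answer: L1[0]=0 -> L2[0][1]=32

Derivation:
vaddr = 38 = 0b0000100110
Split: l1_idx=0, l2_idx=1, offset=6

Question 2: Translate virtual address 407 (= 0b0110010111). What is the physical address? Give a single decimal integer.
vaddr = 407 = 0b0110010111
Split: l1_idx=1, l2_idx=4, offset=23
L1[1] = 1
L2[1][4] = 49
paddr = 49 * 32 + 23 = 1591

Answer: 1591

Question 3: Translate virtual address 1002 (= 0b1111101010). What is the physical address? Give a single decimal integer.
vaddr = 1002 = 0b1111101010
Split: l1_idx=3, l2_idx=7, offset=10
L1[3] = 3
L2[3][7] = 57
paddr = 57 * 32 + 10 = 1834

Answer: 1834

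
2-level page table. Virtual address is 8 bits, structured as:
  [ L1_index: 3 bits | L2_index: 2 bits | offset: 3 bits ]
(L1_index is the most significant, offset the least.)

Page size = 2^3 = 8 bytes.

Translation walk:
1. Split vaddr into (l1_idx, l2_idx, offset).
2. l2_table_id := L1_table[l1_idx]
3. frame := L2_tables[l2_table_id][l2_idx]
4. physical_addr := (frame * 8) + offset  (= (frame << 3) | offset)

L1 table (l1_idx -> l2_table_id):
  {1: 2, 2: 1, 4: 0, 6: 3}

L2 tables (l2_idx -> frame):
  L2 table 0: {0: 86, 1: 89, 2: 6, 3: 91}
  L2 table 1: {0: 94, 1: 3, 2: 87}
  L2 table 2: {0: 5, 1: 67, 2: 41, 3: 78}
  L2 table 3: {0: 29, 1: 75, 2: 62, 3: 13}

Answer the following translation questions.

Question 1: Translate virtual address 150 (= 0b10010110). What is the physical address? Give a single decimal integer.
Answer: 54

Derivation:
vaddr = 150 = 0b10010110
Split: l1_idx=4, l2_idx=2, offset=6
L1[4] = 0
L2[0][2] = 6
paddr = 6 * 8 + 6 = 54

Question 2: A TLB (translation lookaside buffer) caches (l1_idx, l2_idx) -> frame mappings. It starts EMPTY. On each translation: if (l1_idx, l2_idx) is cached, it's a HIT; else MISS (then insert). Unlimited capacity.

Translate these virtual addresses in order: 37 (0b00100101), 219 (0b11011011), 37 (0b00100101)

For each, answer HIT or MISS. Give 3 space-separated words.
vaddr=37: (1,0) not in TLB -> MISS, insert
vaddr=219: (6,3) not in TLB -> MISS, insert
vaddr=37: (1,0) in TLB -> HIT

Answer: MISS MISS HIT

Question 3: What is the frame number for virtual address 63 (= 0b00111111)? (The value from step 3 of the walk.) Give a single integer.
Answer: 78

Derivation:
vaddr = 63: l1_idx=1, l2_idx=3
L1[1] = 2; L2[2][3] = 78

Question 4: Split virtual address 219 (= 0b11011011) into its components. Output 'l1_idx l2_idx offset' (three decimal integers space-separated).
vaddr = 219 = 0b11011011
  top 3 bits -> l1_idx = 6
  next 2 bits -> l2_idx = 3
  bottom 3 bits -> offset = 3

Answer: 6 3 3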